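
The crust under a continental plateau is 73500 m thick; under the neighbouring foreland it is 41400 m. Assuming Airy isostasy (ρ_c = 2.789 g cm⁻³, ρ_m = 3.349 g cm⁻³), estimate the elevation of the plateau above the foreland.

5370 m

Excess crust Δ = 73500 m − 41400 m = 32100 m, split between elevation h and root r with h + r = Δ.
Airy balance ρ_c h = (ρ_m − ρ_c) r gives r = h ρ_c/(ρ_m − ρ_c), so h (1 + ρ_c/(ρ_m − ρ_c)) = Δ, i.e. h = Δ (ρ_m − ρ_c)/ρ_m.
h = 32100 m × 0.56/3.349 = 5370 m.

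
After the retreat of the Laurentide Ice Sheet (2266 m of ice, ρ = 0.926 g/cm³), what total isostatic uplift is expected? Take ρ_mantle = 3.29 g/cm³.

Removing the load lets mantle flow back in; uplift u satisfies ρ_ice t = ρ_m u.
u = t ρ_ice/ρ_m = 2266 m × 0.926/3.29 = 638 m.

638 m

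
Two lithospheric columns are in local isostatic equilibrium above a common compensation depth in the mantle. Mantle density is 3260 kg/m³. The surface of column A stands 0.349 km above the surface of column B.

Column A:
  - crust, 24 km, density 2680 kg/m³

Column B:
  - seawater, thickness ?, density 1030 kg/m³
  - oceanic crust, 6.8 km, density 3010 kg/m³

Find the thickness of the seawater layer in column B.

4.97 km

Take the compensation level at the base of the deeper column (depth z_c below the surface of column A) and equate Σ ρ_i t_i down to z_c; mantle fills any gap and the z_c terms cancel.
Column A: 24×2680 + (z_c − 24)×3260
Column B: 0.349×0 + x×1030 + 6.8×3010 + (z_c − 0.349 − 6.8 − x)×3260
The z_c×3260 term appears on both sides and cancels. Collect the known terms of each column as K = Σ(ρt)_known − 3260 × (depth of known layers): K_A = 64320 − 3260×24 = −13920; K_B = 20468 − 3260×(0.349 + 6.8) = −2837.74.
Balance: K_A = K_B − x×(3260 − 1030), so x = (K_B − K_A)/(3260 − 1030) = 11082.3/2230 = 4.97 km.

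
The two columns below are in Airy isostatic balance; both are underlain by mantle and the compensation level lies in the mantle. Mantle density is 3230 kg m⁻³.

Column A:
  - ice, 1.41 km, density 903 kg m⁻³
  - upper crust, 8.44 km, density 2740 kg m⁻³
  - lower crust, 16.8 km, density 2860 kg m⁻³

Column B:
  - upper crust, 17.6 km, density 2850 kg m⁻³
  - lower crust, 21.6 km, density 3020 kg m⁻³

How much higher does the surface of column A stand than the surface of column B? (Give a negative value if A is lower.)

0.746 km

For any compensation level in the mantle, the mantle terms cancel and isostasy reduces to e = (Σt_A − Σt_B) − (Σ(ρt)_A − Σ(ρt)_B) / ρ_m.
Σt_A = 26.65 km; Σt_B = 39.2 km; Σ(ρt)_A = 72446.83; Σ(ρt)_B = 115392 (in km·kg m⁻³).
e = (26.65 − 39.2) − (72446.83 − 115392) / 3230 = 0.746 km.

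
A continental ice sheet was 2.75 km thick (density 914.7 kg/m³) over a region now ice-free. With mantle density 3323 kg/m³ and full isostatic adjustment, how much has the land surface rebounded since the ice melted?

Removing the load lets mantle flow back in; uplift u satisfies ρ_ice t = ρ_m u.
u = t ρ_ice/ρ_m = 2.75 km × 914.7/3323 = 0.757 km.

0.757 km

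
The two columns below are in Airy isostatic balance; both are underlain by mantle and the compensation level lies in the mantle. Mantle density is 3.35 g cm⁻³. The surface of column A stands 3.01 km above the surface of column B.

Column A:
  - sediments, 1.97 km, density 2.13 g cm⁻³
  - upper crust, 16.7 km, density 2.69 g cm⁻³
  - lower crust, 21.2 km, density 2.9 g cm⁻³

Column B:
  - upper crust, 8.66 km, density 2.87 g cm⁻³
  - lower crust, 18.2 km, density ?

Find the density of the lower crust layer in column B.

Take the compensation level at the base of the deeper column (depth z_c below the surface of column A) and equate Σ ρ_i t_i down to z_c; mantle fills any gap and the z_c terms cancel.
Column A: 1.97×2.13 + 16.7×2.69 + 21.2×2.9 + (z_c − 39.87)×3.35
Column B: 3.01×0 + 8.66×2.87 + 18.2×ρ + (z_c − 3.01 − 26.86)×3.35
The z_c×3.35 term appears on both sides and cancels. Collect the known terms of each column as K = Σ(ρt)_known − 3.35 × (depth of known layers): K_A = 110.5991 − 3.35×39.87 = −22.9654; K_B = 24.8542 − 3.35×(3.01 + 26.86) = −75.2103.
Balance: K_A = K_B + 18.2×ρ, so ρ = (K_A − K_B)/18.2 = 52.2449/18.2 = 2.87 g cm⁻³.

2.87 g cm⁻³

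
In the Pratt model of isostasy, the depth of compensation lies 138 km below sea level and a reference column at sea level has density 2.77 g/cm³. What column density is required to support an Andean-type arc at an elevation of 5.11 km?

2.67 g/cm³

Pratt balance: ρ_ref D = ρ (D + h).
ρ = ρ_ref D/(D + h) = 2.77 × 138 km/(138 km + 5.11 km) = 2.67 g/cm³.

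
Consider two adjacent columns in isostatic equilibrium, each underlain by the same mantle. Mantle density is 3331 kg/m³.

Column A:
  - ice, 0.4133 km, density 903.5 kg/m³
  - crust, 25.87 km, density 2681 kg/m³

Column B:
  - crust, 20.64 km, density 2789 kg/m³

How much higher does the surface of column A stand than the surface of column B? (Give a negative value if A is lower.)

1.99 km

For any compensation level in the mantle, the mantle terms cancel and isostasy reduces to e = (Σt_A − Σt_B) − (Σ(ρt)_A − Σ(ρt)_B) / ρ_m.
Σt_A = 26.2833 km; Σt_B = 20.64 km; Σ(ρt)_A = 69730.8865; Σ(ρt)_B = 57564.96 (in km·kg/m³).
e = (26.2833 − 20.64) − (69730.8865 − 57564.96) / 3331 = 1.99 km.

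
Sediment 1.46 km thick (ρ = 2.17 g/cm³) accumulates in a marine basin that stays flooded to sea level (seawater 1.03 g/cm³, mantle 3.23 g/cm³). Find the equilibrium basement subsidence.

Submarine loading: the sediment displaces seawater, and the subsidence is in turn flooded, so s (ρ_m − ρ_w) = t (ρ_sed − ρ_w).
s = 1.46 km × (2.17 − 1.03) / (3.23 − 1.03) = 0.757 km.

0.757 km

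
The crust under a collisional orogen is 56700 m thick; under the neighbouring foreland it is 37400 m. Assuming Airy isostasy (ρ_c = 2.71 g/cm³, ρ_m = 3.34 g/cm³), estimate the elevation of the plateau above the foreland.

Excess crust Δ = 56700 m − 37400 m = 19300 m, split between elevation h and root r with h + r = Δ.
Airy balance ρ_c h = (ρ_m − ρ_c) r gives r = h ρ_c/(ρ_m − ρ_c), so h (1 + ρ_c/(ρ_m − ρ_c)) = Δ, i.e. h = Δ (ρ_m − ρ_c)/ρ_m.
h = 19300 m × 0.63/3.34 = 3640 m.

3640 m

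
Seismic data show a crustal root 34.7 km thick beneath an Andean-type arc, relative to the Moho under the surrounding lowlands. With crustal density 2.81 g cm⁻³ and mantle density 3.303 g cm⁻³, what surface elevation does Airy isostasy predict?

6.09 km

Balancing pressure at the compensation depth: ρ_c h = (ρ_m − ρ_c) r.
h = r (ρ_m − ρ_c) / ρ_c = 34.7 km × (3.303 − 2.81) / 2.81 = 6.09 km.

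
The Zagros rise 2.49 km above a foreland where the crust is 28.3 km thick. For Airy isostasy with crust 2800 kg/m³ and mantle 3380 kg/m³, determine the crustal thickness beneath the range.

Root depth r = h ρ_c / (ρ_m − ρ_c) = 2.49 km × 2800 / 580 = 12.02 km.
Total thickness = T + h + r = 28.3 km + 2.49 km + 12.02 km = 42.8 km.

42.8 km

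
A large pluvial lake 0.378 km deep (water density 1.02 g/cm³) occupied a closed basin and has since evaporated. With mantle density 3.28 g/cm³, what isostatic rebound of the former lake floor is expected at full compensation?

u = d ρ_w/ρ_m = 0.378 km × 1.02/3.28 = 0.118 km.

0.118 km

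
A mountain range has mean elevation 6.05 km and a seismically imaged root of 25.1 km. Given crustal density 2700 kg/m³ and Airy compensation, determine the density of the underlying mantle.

3350 kg/m³

Airy balance: ρ_c h = (ρ_m − ρ_c) r → ρ_m = ρ_c (1 + h/r).
ρ_m = 2700 × (1 + 6.05 km/25.1 km) = 3350 kg/m³.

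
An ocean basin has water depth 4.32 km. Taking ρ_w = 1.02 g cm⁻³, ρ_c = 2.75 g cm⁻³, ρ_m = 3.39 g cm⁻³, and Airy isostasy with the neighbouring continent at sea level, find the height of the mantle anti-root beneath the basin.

Balancing pressure at the compensation depth: replacing crust with seawater at the top is compensated by replacing crust with mantle at the base: d (ρ_c − ρ_w) = a (ρ_m − ρ_c).
a = d (ρ_c − ρ_w)/(ρ_m − ρ_c) = 4.32 km × 1.73/0.64 = 11.7 km.

11.7 km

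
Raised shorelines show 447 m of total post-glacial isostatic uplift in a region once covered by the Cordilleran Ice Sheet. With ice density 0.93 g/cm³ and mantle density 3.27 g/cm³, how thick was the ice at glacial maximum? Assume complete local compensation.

u = t ρ_ice/ρ_m → t = u ρ_m/ρ_ice = 447 m × 3.27/0.93 = 1570 m.

1570 m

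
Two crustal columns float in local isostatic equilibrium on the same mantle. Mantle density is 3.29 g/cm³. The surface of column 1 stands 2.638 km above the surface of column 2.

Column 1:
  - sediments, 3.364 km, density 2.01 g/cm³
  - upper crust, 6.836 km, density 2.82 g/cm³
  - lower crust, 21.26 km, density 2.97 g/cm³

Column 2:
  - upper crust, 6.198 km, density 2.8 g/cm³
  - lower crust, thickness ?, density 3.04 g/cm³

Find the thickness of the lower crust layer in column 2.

Take the compensation level at the base of the deeper column (depth z_c below the surface of column 1) and equate Σ ρ_i t_i down to z_c; mantle fills any gap and the z_c terms cancel.
Column 1: 3.364×2.01 + 6.836×2.82 + 21.26×2.97 + (z_c − 31.46)×3.29
Column 2: 2.638×0 + 6.198×2.8 + x×3.04 + (z_c − 2.638 − 6.198 − x)×3.29
The z_c×3.29 term appears on both sides and cancels. Collect the known terms of each column as K = Σ(ρt)_known − 3.29 × (depth of known layers): K_1 = 89.18136 − 3.29×31.46 = −14.32204; K_2 = 17.3544 − 3.29×(2.638 + 6.198) = −11.71604.
Balance: K_1 = K_2 − x×(3.29 − 3.04), so x = (K_2 − K_1)/(3.29 − 3.04) = 2.606/0.25 = 10.4 km.

10.4 km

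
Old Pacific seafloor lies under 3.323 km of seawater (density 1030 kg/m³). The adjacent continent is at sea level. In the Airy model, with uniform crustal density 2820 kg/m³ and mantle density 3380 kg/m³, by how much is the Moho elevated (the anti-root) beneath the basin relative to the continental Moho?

In Airy isostatic equilibrium: replacing crust with seawater at the top is compensated by replacing crust with mantle at the base: d (ρ_c − ρ_w) = a (ρ_m − ρ_c).
a = d (ρ_c − ρ_w)/(ρ_m − ρ_c) = 3.323 km × 1790/560 = 10.6 km.

10.6 km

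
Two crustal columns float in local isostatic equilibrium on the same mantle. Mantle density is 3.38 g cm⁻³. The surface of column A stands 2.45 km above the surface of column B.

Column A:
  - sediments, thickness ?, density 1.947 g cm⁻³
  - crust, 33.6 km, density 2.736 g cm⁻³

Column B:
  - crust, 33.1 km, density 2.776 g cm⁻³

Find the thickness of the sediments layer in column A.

4.63 km

Take the compensation level at the base of the deeper column (depth z_c below the surface of column A) and equate Σ ρ_i t_i down to z_c; mantle fills any gap and the z_c terms cancel.
Column A: x×1.947 + 33.6×2.736 + (z_c − 33.6 − x)×3.38
Column B: 2.45×0 + 33.1×2.776 + (z_c − 2.45 − 33.1)×3.38
The z_c×3.38 term appears on both sides and cancels. Collect the known terms of each column as K = Σ(ρt)_known − 3.38 × (depth of known layers): K_A = 91.9296 − 3.38×33.6 = −21.6384; K_B = 91.8856 − 3.38×(2.45 + 33.1) = −28.2734.
Balance: K_A − x×(3.38 − 1.947) = K_B, so x = (K_A − K_B)/(3.38 − 1.947) = 6.635/1.433 = 4.63 km.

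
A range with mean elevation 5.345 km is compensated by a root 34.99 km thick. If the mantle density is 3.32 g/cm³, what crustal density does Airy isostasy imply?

ρ_c h = (ρ_m − ρ_c) r → ρ_c (h + r) = ρ_m r → ρ_c = ρ_m r / (h + r).
ρ_c = 3.32 × 34.99 km / (5.345 km + 34.99 km) = 2.88 g/cm³.

2.88 g/cm³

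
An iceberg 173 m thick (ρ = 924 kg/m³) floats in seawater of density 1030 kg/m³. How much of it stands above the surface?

Floating equilibrium: submerged depth d = t ρ_obj/ρ_fluid = 173 m × 924/1030 = 155.2 m.
Freeboard = t − d = 173 m − 155.2 m = 17.8 m.

17.8 m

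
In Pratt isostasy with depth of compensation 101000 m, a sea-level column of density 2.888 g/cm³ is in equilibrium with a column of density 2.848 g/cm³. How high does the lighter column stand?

1420 m

ρ_ref D = ρ (D + h) → h = D (ρ_ref − ρ)/ρ.
h = 101000 m × (2.888 − 2.848)/2.848 = 1420 m.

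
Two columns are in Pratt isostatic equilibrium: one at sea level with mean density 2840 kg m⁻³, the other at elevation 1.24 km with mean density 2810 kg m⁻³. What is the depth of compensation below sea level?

116 km

ρ_ref D = ρ (D + h) → D (ρ_ref − ρ) = ρ h.
D = ρ h/(ρ_ref − ρ) = 2810 × 1.24 km/(2840 − 2810) = 116 km.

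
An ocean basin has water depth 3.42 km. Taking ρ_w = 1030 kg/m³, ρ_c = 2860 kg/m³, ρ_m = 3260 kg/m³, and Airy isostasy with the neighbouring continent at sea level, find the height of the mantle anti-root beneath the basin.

15.6 km

In Airy isostatic equilibrium: replacing crust with seawater at the top is compensated by replacing crust with mantle at the base: d (ρ_c − ρ_w) = a (ρ_m − ρ_c).
a = d (ρ_c − ρ_w)/(ρ_m − ρ_c) = 3.42 km × 1830/400 = 15.6 km.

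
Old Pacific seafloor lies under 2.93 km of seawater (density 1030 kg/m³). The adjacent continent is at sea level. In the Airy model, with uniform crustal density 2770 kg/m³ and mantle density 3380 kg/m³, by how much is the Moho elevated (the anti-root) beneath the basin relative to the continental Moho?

Isostatic balance requires: replacing crust with seawater at the top is compensated by replacing crust with mantle at the base: d (ρ_c − ρ_w) = a (ρ_m − ρ_c).
a = d (ρ_c − ρ_w)/(ρ_m − ρ_c) = 2.93 km × 1740/610 = 8.36 km.

8.36 km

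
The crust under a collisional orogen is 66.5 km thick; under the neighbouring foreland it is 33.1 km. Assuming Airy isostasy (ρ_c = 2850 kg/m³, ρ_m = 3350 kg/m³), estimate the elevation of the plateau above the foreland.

4.99 km

Excess crust Δ = 66.5 km − 33.1 km = 33.4 km, split between elevation h and root r with h + r = Δ.
Airy balance ρ_c h = (ρ_m − ρ_c) r gives r = h ρ_c/(ρ_m − ρ_c), so h (1 + ρ_c/(ρ_m − ρ_c)) = Δ, i.e. h = Δ (ρ_m − ρ_c)/ρ_m.
h = 33.4 km × 500/3350 = 4.99 km.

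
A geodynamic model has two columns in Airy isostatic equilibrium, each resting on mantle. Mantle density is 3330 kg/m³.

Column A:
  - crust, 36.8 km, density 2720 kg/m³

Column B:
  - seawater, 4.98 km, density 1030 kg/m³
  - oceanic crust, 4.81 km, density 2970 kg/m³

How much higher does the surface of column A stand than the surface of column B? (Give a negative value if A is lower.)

2.78 km

For any compensation level in the mantle, the mantle terms cancel and isostasy reduces to e = (Σt_A − Σt_B) − (Σ(ρt)_A − Σ(ρt)_B) / ρ_m.
Σt_A = 36.8 km; Σt_B = 9.79 km; Σ(ρt)_A = 100096; Σ(ρt)_B = 19415.1 (in km·kg/m³).
e = (36.8 − 9.79) − (100096 − 19415.1) / 3330 = 2.78 km.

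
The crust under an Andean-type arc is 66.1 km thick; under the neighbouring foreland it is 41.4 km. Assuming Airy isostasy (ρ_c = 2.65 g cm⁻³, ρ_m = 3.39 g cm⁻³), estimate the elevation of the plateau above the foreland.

Excess crust Δ = 66.1 km − 41.4 km = 24.7 km, split between elevation h and root r with h + r = Δ.
Airy balance ρ_c h = (ρ_m − ρ_c) r gives r = h ρ_c/(ρ_m − ρ_c), so h (1 + ρ_c/(ρ_m − ρ_c)) = Δ, i.e. h = Δ (ρ_m − ρ_c)/ρ_m.
h = 24.7 km × 0.74/3.39 = 5.39 km.

5.39 km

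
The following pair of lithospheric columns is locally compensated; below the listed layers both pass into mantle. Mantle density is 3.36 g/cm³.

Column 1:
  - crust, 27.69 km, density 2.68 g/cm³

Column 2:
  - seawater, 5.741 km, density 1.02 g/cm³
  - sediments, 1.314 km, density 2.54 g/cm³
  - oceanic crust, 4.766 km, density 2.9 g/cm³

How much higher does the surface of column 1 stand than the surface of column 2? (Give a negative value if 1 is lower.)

0.633 km

For any compensation level in the mantle, the mantle terms cancel and isostasy reduces to e = (Σt_1 − Σt_2) − (Σ(ρt)_1 − Σ(ρt)_2) / ρ_m.
Σt_1 = 27.69 km; Σt_2 = 11.821 km; Σ(ρt)_1 = 74.2092; Σ(ρt)_2 = 23.01478 (in km·g/cm³).
e = (27.69 − 11.821) − (74.2092 − 23.01478) / 3.36 = 0.633 km.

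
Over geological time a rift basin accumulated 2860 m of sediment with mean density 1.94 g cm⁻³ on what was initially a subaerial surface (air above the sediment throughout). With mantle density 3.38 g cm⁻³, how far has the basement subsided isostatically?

1640 m

Subaerial load: s = t ρ_sed / ρ_m = 2860 m × 1.94/3.38 = 1640 m.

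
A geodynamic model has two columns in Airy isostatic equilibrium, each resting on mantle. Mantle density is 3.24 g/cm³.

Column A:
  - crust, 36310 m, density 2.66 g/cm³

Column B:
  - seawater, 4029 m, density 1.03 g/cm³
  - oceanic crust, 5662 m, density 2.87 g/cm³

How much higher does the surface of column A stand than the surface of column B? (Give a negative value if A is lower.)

For any compensation level in the mantle, the mantle terms cancel and isostasy reduces to e = (Σt_A − Σt_B) − (Σ(ρt)_A − Σ(ρt)_B) / ρ_m.
Σt_A = 36310 m; Σt_B = 9691 m; Σ(ρt)_A = 96584.6; Σ(ρt)_B = 20399.81 (in m·g/cm³).
e = (36310 − 9691) − (96584.6 − 20399.81) / 3.24 = 3110 m.

3110 m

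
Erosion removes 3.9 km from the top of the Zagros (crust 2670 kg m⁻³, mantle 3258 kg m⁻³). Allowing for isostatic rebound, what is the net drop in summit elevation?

Rebound u = e ρ_c/ρ_m = 3.9 km × 2670/3258 = 3.196 km.
Net surface drop = e − u = 3.9 km − 3.196 km = e (ρ_m − ρ_c)/ρ_m = 0.704 km.

0.704 km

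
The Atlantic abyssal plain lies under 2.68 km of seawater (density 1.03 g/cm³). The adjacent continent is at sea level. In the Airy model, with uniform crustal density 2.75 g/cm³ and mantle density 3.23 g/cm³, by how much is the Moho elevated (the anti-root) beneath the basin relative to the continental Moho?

9.6 km

Isostatic balance requires: replacing crust with seawater at the top is compensated by replacing crust with mantle at the base: d (ρ_c − ρ_w) = a (ρ_m − ρ_c).
a = d (ρ_c − ρ_w)/(ρ_m − ρ_c) = 2.68 km × 1.72/0.48 = 9.6 km.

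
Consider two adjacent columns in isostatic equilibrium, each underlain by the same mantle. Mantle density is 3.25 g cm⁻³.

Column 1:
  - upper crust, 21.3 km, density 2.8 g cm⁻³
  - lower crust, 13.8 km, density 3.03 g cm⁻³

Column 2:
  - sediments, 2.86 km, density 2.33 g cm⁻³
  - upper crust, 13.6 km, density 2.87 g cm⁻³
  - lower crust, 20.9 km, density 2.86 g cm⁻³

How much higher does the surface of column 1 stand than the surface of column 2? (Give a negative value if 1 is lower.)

For any compensation level in the mantle, the mantle terms cancel and isostasy reduces to e = (Σt_1 − Σt_2) − (Σ(ρt)_1 − Σ(ρt)_2) / ρ_m.
Σt_1 = 35.1 km; Σt_2 = 37.36 km; Σ(ρt)_1 = 101.454; Σ(ρt)_2 = 105.4698 (in km·g cm⁻³).
e = (35.1 − 37.36) − (101.454 − 105.4698) / 3.25 = −1.02 km.

−1.02 km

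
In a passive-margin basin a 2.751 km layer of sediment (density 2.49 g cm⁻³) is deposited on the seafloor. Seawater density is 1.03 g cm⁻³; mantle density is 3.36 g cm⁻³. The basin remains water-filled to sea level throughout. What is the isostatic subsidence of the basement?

Submarine loading: the sediment displaces seawater, and the subsidence is in turn flooded, so s (ρ_m − ρ_w) = t (ρ_sed − ρ_w).
s = 2.751 km × (2.49 − 1.03) / (3.36 − 1.03) = 1.72 km.

1.72 km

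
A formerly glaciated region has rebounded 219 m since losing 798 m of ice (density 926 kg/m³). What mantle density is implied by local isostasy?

ρ_m = ρ_ice t / u = 926 × 798 m/219 m = 3370 kg/m³.

3370 kg/m³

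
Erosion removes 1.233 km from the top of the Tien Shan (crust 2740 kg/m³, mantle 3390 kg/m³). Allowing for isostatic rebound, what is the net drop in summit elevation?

Rebound u = e ρ_c/ρ_m = 1.233 km × 2740/3390 = 0.9966 km.
Net surface drop = e − u = 1.233 km − 0.9966 km = e (ρ_m − ρ_c)/ρ_m = 0.236 km.

0.236 km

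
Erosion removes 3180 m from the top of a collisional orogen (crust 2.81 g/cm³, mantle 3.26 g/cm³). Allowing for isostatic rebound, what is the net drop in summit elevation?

439 m

Rebound u = e ρ_c/ρ_m = 3180 m × 2.81/3.26 = 2741 m.
Net surface drop = e − u = 3180 m − 2741 m = e (ρ_m − ρ_c)/ρ_m = 439 m.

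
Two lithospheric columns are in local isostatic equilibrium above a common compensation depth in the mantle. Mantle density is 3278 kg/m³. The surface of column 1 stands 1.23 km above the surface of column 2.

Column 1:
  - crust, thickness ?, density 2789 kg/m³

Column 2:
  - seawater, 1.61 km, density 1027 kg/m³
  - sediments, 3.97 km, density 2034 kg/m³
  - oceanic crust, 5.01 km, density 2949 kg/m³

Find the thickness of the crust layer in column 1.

Take the compensation level at the base of the deeper column (depth z_c below the surface of column 1) and equate Σ ρ_i t_i down to z_c; mantle fills any gap and the z_c terms cancel.
Column 1: x×2789 + (z_c − 0 − x)×3278
Column 2: 1.23×0 + 1.61×1027 + 3.97×2034 + 5.01×2949 + (z_c − 1.23 − 10.59)×3278
The z_c×3278 term appears on both sides and cancels. Collect the known terms of each column as K = Σ(ρt)_known − 3278 × (depth of known layers): K_1 = 0 − 3278×0 = 0; K_2 = 24502.94 − 3278×(1.23 + 10.59) = −14243.02.
Balance: K_1 − x×(3278 − 2789) = K_2, so x = (K_1 − K_2)/(3278 − 2789) = 14243/489 = 29.1 km.

29.1 km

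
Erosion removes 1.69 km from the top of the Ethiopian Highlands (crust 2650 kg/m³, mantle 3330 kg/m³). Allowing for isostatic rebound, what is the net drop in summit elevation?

Rebound u = e ρ_c/ρ_m = 1.69 km × 2650/3330 = 1.345 km.
Net surface drop = e − u = 1.69 km − 1.345 km = e (ρ_m − ρ_c)/ρ_m = 0.345 km.

0.345 km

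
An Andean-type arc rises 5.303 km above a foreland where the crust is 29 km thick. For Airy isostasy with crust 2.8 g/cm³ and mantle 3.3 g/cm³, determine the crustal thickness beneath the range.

Root depth r = h ρ_c / (ρ_m − ρ_c) = 5.303 km × 2.8 / 0.5 = 29.7 km.
Total thickness = T + h + r = 29 km + 5.303 km + 29.7 km = 64 km.

64 km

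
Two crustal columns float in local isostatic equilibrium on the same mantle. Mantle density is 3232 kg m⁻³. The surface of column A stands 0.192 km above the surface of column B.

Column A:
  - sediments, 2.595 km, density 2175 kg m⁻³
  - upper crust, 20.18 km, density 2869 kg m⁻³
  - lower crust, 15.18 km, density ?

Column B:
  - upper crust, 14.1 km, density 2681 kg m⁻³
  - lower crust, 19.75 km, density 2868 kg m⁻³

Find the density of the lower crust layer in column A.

Take the compensation level at the base of the deeper column (depth z_c below the surface of column A) and equate Σ ρ_i t_i down to z_c; mantle fills any gap and the z_c terms cancel.
Column A: 2.595×2175 + 20.18×2869 + 15.18×ρ + (z_c − 37.955)×3232
Column B: 0.192×0 + 14.1×2681 + 19.75×2868 + (z_c − 0.192 − 33.85)×3232
The z_c×3232 term appears on both sides and cancels. Collect the known terms of each column as K = Σ(ρt)_known − 3232 × (depth of known layers): K_A = 63540.545 − 3232×37.955 = −59130.015; K_B = 94445.1 − 3232×(0.192 + 33.85) = −15578.644.
Balance: K_A + 15.18×ρ = K_B, so ρ = (K_B − K_A)/15.18 = 43551.4/15.18 = 2870 kg m⁻³.

2870 kg m⁻³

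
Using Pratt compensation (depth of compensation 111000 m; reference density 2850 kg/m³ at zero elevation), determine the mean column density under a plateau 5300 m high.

Pratt balance: ρ_ref D = ρ (D + h).
ρ = ρ_ref D/(D + h) = 2850 × 111000 m/(111000 m + 5300 m) = 2720 kg/m³.

2720 kg/m³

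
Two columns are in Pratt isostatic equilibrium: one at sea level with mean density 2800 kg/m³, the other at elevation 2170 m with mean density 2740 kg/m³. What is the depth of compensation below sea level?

99100 m

ρ_ref D = ρ (D + h) → D (ρ_ref − ρ) = ρ h.
D = ρ h/(ρ_ref − ρ) = 2740 × 2170 m/(2800 − 2740) = 99100 m.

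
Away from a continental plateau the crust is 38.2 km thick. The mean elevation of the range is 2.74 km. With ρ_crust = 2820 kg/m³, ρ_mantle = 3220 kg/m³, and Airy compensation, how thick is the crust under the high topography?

Root depth r = h ρ_c / (ρ_m − ρ_c) = 2.74 km × 2820 / 400 = 19.32 km.
Total thickness = T + h + r = 38.2 km + 2.74 km + 19.32 km = 60.3 km.

60.3 km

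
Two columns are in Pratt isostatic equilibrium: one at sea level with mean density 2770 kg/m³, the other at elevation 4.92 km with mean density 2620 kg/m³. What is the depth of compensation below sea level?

85.9 km

ρ_ref D = ρ (D + h) → D (ρ_ref − ρ) = ρ h.
D = ρ h/(ρ_ref − ρ) = 2620 × 4.92 km/(2770 − 2620) = 85.9 km.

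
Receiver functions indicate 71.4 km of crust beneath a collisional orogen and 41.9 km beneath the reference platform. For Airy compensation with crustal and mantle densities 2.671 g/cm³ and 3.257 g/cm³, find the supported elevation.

5.31 km

Excess crust Δ = 71.4 km − 41.9 km = 29.5 km, split between elevation h and root r with h + r = Δ.
Airy balance ρ_c h = (ρ_m − ρ_c) r gives r = h ρ_c/(ρ_m − ρ_c), so h (1 + ρ_c/(ρ_m − ρ_c)) = Δ, i.e. h = Δ (ρ_m − ρ_c)/ρ_m.
h = 29.5 km × 0.586/3.257 = 5.31 km.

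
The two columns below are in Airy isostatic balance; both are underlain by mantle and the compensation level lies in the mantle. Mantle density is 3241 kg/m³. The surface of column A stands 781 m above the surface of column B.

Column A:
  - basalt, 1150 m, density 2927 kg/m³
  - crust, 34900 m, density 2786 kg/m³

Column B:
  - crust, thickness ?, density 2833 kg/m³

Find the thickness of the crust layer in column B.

Take the compensation level at the base of the deeper column (depth z_c below the surface of column A) and equate Σ ρ_i t_i down to z_c; mantle fills any gap and the z_c terms cancel.
Column A: 1150×2927 + 34900×2786 + (z_c − 36050)×3241
Column B: 781×0 + x×2833 + (z_c − 781 − 0 − x)×3241
The z_c×3241 term appears on both sides and cancels. Collect the known terms of each column as K = Σ(ρt)_known − 3241 × (depth of known layers): K_A = 100597450 − 3241×36050 = −16240600; K_B = 0 − 3241×(781 + 0) = −2531221.
Balance: K_A = K_B − x×(3241 − 2833), so x = (K_B − K_A)/(3241 − 2833) = 13709400/408 = 33600 m.

33600 m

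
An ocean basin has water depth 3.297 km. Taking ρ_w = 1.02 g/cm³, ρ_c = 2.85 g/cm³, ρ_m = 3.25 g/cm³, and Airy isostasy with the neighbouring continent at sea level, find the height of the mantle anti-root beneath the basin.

Balancing pressure at the compensation depth: replacing crust with seawater at the top is compensated by replacing crust with mantle at the base: d (ρ_c − ρ_w) = a (ρ_m − ρ_c).
a = d (ρ_c − ρ_w)/(ρ_m − ρ_c) = 3.297 km × 1.83/0.4 = 15.1 km.

15.1 km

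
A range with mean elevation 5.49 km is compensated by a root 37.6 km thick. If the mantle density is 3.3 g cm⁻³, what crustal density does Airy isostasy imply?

ρ_c h = (ρ_m − ρ_c) r → ρ_c (h + r) = ρ_m r → ρ_c = ρ_m r / (h + r).
ρ_c = 3.3 × 37.6 km / (5.49 km + 37.6 km) = 2.88 g cm⁻³.

2.88 g cm⁻³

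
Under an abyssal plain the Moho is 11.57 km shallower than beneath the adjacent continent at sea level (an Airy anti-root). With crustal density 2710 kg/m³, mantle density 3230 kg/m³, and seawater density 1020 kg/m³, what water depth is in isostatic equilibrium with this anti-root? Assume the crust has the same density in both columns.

3.56 km

Replacing a thickness d of crust by seawater at the top must be balanced by replacing crust with mantle at the base: d (ρ_c − ρ_w) = a (ρ_m − ρ_c).
d = a (ρ_m − ρ_c)/(ρ_c − ρ_w) = 11.57 km × 520/1690 = 3.56 km.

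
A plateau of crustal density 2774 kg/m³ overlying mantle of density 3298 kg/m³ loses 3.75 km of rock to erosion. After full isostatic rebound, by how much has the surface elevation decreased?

Rebound u = e ρ_c/ρ_m = 3.75 km × 2774/3298 = 3.154 km.
Net surface drop = e − u = 3.75 km − 3.154 km = e (ρ_m − ρ_c)/ρ_m = 0.596 km.

0.596 km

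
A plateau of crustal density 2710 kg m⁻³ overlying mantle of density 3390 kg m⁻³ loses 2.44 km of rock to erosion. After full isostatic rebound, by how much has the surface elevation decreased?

Rebound u = e ρ_c/ρ_m = 2.44 km × 2710/3390 = 1.951 km.
Net surface drop = e − u = 2.44 km − 1.951 km = e (ρ_m − ρ_c)/ρ_m = 0.489 km.

0.489 km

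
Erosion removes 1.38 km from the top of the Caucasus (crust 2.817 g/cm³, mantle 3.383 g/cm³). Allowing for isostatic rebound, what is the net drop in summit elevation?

Rebound u = e ρ_c/ρ_m = 1.38 km × 2.817/3.383 = 1.149 km.
Net surface drop = e − u = 1.38 km − 1.149 km = e (ρ_m − ρ_c)/ρ_m = 0.231 km.

0.231 km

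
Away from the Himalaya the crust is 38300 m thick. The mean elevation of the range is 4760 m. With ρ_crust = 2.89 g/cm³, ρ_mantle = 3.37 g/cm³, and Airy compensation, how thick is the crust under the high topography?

71700 m

Root depth r = h ρ_c / (ρ_m − ρ_c) = 4760 m × 2.89 / 0.48 = 28660 m.
Total thickness = T + h + r = 38300 m + 4760 m + 28660 m = 71700 m.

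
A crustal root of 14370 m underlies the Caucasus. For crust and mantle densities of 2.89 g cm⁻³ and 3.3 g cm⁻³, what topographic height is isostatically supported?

Balancing pressure at the compensation depth: ρ_c h = (ρ_m − ρ_c) r.
h = r (ρ_m − ρ_c) / ρ_c = 14370 m × (3.3 − 2.89) / 2.89 = 2040 m.

2040 m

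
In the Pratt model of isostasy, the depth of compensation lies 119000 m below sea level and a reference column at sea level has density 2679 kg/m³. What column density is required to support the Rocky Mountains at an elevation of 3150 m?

2610 kg/m³

Pratt balance: ρ_ref D = ρ (D + h).
ρ = ρ_ref D/(D + h) = 2679 × 119000 m/(119000 m + 3150 m) = 2610 kg/m³.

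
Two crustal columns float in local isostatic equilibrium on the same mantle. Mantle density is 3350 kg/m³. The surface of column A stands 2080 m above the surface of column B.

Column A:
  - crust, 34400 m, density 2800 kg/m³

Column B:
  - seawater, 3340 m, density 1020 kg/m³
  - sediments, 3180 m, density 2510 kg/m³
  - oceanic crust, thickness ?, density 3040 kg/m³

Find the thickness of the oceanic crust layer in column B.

4830 m

Take the compensation level at the base of the deeper column (depth z_c below the surface of column A) and equate Σ ρ_i t_i down to z_c; mantle fills any gap and the z_c terms cancel.
Column A: 34400×2800 + (z_c − 34400)×3350
Column B: 2080×0 + 3340×1020 + 3180×2510 + x×3040 + (z_c − 2080 − 6520 − x)×3350
The z_c×3350 term appears on both sides and cancels. Collect the known terms of each column as K = Σ(ρt)_known − 3350 × (depth of known layers): K_A = 96320000 − 3350×34400 = −18920000; K_B = 11388600 − 3350×(2080 + 6520) = −17421400.
Balance: K_A = K_B − x×(3350 − 3040), so x = (K_B − K_A)/(3350 − 3040) = 1498600/310 = 4830 m.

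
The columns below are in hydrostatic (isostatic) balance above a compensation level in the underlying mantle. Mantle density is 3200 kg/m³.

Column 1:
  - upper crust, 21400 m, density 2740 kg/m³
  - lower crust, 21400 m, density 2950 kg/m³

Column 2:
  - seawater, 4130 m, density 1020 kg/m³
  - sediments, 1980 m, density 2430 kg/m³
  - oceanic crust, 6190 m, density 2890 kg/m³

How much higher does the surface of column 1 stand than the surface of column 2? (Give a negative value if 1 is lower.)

For any compensation level in the mantle, the mantle terms cancel and isostasy reduces to e = (Σt_1 − Σt_2) − (Σ(ρt)_1 − Σ(ρt)_2) / ρ_m.
Σt_1 = 42800 m; Σt_2 = 12300 m; Σ(ρt)_1 = 121766000; Σ(ρt)_2 = 26913100 (in m·kg/m³).
e = (42800 − 12300) − (121766000 − 26913100) / 3200 = 858 m.

858 m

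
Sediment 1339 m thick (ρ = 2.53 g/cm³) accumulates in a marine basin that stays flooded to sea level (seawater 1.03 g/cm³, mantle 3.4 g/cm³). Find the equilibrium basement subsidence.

Submarine loading: the sediment displaces seawater, and the subsidence is in turn flooded, so s (ρ_m − ρ_w) = t (ρ_sed − ρ_w).
s = 1339 m × (2.53 − 1.03) / (3.4 − 1.03) = 847 m.

847 m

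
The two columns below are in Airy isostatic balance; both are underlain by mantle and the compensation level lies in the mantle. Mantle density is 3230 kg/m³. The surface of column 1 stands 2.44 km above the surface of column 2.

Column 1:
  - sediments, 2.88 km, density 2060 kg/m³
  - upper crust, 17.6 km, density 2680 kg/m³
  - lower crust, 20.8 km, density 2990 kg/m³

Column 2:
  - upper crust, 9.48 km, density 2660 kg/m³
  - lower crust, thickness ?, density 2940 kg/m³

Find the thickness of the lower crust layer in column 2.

16.4 km

Take the compensation level at the base of the deeper column (depth z_c below the surface of column 1) and equate Σ ρ_i t_i down to z_c; mantle fills any gap and the z_c terms cancel.
Column 1: 2.88×2060 + 17.6×2680 + 20.8×2990 + (z_c − 41.28)×3230
Column 2: 2.44×0 + 9.48×2660 + x×2940 + (z_c − 2.44 − 9.48 − x)×3230
The z_c×3230 term appears on both sides and cancels. Collect the known terms of each column as K = Σ(ρt)_known − 3230 × (depth of known layers): K_1 = 115292.8 − 3230×41.28 = −18041.6; K_2 = 25216.8 − 3230×(2.44 + 9.48) = −13284.8.
Balance: K_1 = K_2 − x×(3230 − 2940), so x = (K_2 − K_1)/(3230 − 2940) = 4756.8/290 = 16.4 km.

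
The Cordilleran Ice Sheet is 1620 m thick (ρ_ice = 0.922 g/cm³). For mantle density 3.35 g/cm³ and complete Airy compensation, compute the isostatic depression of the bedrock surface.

Balancing pressure at the compensation depth: the ice load ρ_ice t is balanced by mantle displaced below, ρ_m s.
s = t ρ_ice / ρ_m = 1620 m × 0.922/3.35 = 446 m.

446 m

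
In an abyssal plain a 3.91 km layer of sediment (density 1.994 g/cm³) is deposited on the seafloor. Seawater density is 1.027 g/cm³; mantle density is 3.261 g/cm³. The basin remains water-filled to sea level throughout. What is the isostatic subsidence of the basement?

Submarine loading: the sediment displaces seawater, and the subsidence is in turn flooded, so s (ρ_m − ρ_w) = t (ρ_sed − ρ_w).
s = 3.91 km × (1.994 − 1.027) / (3.261 − 1.027) = 1.69 km.

1.69 km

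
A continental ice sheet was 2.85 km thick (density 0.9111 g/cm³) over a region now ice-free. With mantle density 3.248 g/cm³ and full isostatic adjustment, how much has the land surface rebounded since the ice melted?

Removing the load lets mantle flow back in; uplift u satisfies ρ_ice t = ρ_m u.
u = t ρ_ice/ρ_m = 2.85 km × 0.9111/3.248 = 0.799 km.

0.799 km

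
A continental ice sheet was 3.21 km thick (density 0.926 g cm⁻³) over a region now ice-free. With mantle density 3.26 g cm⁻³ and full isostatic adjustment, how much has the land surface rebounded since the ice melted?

Removing the load lets mantle flow back in; uplift u satisfies ρ_ice t = ρ_m u.
u = t ρ_ice/ρ_m = 3.21 km × 0.926/3.26 = 0.912 km.

0.912 km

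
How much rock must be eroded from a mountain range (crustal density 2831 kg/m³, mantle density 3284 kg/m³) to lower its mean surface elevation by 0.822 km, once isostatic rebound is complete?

Net drop Δ = e − u = e − e ρ_c/ρ_m = e (ρ_m − ρ_c)/ρ_m.
e = Δ ρ_m/(ρ_m − ρ_c) = 0.822 km × 3284/453 = 5.96 km.

5.96 km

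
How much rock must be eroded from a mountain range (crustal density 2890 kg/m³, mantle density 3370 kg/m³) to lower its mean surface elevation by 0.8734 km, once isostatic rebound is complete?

6.13 km

Net drop Δ = e − u = e − e ρ_c/ρ_m = e (ρ_m − ρ_c)/ρ_m.
e = Δ ρ_m/(ρ_m − ρ_c) = 0.8734 km × 3370/480 = 6.13 km.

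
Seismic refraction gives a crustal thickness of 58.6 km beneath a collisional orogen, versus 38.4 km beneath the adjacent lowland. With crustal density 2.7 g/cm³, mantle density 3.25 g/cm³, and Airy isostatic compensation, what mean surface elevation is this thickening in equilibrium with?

Excess crust Δ = 58.6 km − 38.4 km = 20.2 km, split between elevation h and root r with h + r = Δ.
Airy balance ρ_c h = (ρ_m − ρ_c) r gives r = h ρ_c/(ρ_m − ρ_c), so h (1 + ρ_c/(ρ_m − ρ_c)) = Δ, i.e. h = Δ (ρ_m − ρ_c)/ρ_m.
h = 20.2 km × 0.55/3.25 = 3.42 km.

3.42 km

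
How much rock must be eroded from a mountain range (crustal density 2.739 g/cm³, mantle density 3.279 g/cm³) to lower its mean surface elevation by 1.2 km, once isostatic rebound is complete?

Net drop Δ = e − u = e − e ρ_c/ρ_m = e (ρ_m − ρ_c)/ρ_m.
e = Δ ρ_m/(ρ_m − ρ_c) = 1.2 km × 3.279/0.54 = 7.29 km.

7.29 km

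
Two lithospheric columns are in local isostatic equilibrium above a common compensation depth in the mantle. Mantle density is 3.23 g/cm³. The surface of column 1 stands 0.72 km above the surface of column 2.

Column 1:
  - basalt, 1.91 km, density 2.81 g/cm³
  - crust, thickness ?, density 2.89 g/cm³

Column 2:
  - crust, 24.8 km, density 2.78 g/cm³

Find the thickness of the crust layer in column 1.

Take the compensation level at the base of the deeper column (depth z_c below the surface of column 1) and equate Σ ρ_i t_i down to z_c; mantle fills any gap and the z_c terms cancel.
Column 1: 1.91×2.81 + x×2.89 + (z_c − 1.91 − x)×3.23
Column 2: 0.72×0 + 24.8×2.78 + (z_c − 0.72 − 24.8)×3.23
The z_c×3.23 term appears on both sides and cancels. Collect the known terms of each column as K = Σ(ρt)_known − 3.23 × (depth of known layers): K_1 = 5.3671 − 3.23×1.91 = −0.8022; K_2 = 68.944 − 3.23×(0.72 + 24.8) = −13.4856.
Balance: K_1 − x×(3.23 − 2.89) = K_2, so x = (K_1 − K_2)/(3.23 − 2.89) = 12.6834/0.34 = 37.3 km.

37.3 km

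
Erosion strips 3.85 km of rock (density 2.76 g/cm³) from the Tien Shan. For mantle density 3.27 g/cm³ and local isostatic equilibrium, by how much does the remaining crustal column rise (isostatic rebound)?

3.25 km

Unloading: uplift u = e ρ_c/ρ_m = 3.85 km × 2.76/3.27 = 3.25 km.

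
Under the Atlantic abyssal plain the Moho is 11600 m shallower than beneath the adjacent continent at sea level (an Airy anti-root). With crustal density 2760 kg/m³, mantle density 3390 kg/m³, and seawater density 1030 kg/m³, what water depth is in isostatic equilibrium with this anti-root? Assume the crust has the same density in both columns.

4220 m

Replacing a thickness d of crust by seawater at the top must be balanced by replacing crust with mantle at the base: d (ρ_c − ρ_w) = a (ρ_m − ρ_c).
d = a (ρ_m − ρ_c)/(ρ_c − ρ_w) = 11600 m × 630/1730 = 4220 m.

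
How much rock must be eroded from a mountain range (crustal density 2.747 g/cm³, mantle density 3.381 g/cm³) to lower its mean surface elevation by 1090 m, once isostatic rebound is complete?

Net drop Δ = e − u = e − e ρ_c/ρ_m = e (ρ_m − ρ_c)/ρ_m.
e = Δ ρ_m/(ρ_m − ρ_c) = 1090 m × 3.381/0.634 = 5810 m.

5810 m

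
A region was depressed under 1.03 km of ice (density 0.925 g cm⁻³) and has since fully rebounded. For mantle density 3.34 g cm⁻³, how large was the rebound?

Removing the load lets mantle flow back in; uplift u satisfies ρ_ice t = ρ_m u.
u = t ρ_ice/ρ_m = 1.03 km × 0.925/3.34 = 0.285 km.

0.285 km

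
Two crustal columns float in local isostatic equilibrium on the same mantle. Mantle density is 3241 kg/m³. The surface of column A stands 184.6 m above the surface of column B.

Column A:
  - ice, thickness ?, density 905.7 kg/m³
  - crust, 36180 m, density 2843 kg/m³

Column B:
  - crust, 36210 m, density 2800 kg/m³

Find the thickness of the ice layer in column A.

Take the compensation level at the base of the deeper column (depth z_c below the surface of column A) and equate Σ ρ_i t_i down to z_c; mantle fills any gap and the z_c terms cancel.
Column A: x×905.7 + 36180×2843 + (z_c − 36180 − x)×3241
Column B: 184.6×0 + 36210×2800 + (z_c − 184.6 − 36210)×3241
The z_c×3241 term appears on both sides and cancels. Collect the known terms of each column as K = Σ(ρt)_known − 3241 × (depth of known layers): K_A = 102859740 − 3241×36180 = −14399640; K_B = 101388000 − 3241×(184.6 + 36210) = −16566898.6.
Balance: K_A − x×(3241 − 905.7) = K_B, so x = (K_A − K_B)/(3241 − 905.7) = 2167260/2335.3 = 928 m.

928 m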